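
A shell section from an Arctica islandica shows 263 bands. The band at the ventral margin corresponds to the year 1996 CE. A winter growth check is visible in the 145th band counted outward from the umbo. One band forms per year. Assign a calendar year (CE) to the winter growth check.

Between band 145 and the ventral margin there are 263 − 145 = 118 bands.
1996 − 118 = 1878 CE.

1878 CE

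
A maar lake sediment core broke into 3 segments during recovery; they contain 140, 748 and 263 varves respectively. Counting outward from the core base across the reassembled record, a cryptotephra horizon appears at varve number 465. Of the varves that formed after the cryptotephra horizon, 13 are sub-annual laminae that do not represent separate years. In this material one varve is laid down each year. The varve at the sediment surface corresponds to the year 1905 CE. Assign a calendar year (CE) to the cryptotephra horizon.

1232 CE

Total varves = 140 + 748 + 263 = 1151.
Between varve 465 and the sediment surface there are 1151 − 465 = 686 varves.
Removing the 13 false varves leaves 686 − 13 = 673 true varves beyond the cryptotephra horizon.
1905 − 673 = 1232 CE.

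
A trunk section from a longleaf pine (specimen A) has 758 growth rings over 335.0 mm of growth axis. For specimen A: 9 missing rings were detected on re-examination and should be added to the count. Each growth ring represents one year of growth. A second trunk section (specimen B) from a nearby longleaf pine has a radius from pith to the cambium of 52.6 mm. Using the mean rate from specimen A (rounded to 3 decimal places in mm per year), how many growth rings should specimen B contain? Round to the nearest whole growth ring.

120 growth rings

Specimen A: correcting the raw count gives 758 + 9 = 767 true growth rings.
A: 335.0 mm over 767 years gives 335.0 / 767 ≈ 0.437 mm per year.
B spans 52.6 / 0.437 = 120.37 years ≈ 120 growth rings.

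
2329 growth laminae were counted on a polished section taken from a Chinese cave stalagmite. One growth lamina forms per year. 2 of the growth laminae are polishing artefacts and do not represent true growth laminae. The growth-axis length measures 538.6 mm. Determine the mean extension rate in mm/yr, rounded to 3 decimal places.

0.231 mm/yr

True growth lamina count = 2329 − 2 = 2327.
Mean rate = 538.6 mm / 2327 years ≈ 0.231 mm/yr.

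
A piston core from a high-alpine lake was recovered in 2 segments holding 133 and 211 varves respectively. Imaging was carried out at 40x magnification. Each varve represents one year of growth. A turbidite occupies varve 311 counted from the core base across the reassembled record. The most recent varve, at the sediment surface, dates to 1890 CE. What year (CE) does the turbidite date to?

1857 CE

Total varves = 133 + 211 = 344.
The turbidite sits at varve 311 from the core base, so 344 − 311 = 33 varves formed after it.
1890 − 33 = 1857 CE.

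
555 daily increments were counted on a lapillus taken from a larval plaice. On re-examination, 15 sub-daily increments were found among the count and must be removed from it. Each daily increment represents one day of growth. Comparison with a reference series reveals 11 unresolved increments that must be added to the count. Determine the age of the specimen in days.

Adjusted count: 555 − 15 + 11 = 551 daily increments.
One daily increment per day makes the duration 551 days.

551 days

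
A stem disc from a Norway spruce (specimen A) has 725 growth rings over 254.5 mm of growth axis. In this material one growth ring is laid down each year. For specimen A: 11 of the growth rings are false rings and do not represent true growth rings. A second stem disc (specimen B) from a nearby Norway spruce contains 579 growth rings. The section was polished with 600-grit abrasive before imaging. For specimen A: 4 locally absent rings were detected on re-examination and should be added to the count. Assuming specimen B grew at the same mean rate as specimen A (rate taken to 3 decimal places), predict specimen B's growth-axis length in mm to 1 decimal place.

205.0 mm

Specimen A: adjusted count: 725 − 11 + 4 = 718 growth rings.
A: Mean rate = 254.5 mm / 718 years ≈ 0.354 mm/year.
B's length ≈ 0.354 × 579 = 205.0 mm.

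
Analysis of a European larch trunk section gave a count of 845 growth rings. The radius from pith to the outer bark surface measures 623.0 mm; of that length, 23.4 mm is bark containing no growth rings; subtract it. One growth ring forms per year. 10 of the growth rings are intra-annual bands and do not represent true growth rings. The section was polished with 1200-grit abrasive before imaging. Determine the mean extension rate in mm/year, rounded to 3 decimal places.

0.718 mm/year

Adjusted count: 845 − 10 = 835 growth rings.
The growth record spans 623.0 − 23.4 = 599.6 mm.
599.6 mm over 835 years gives 599.6 / 835 ≈ 0.718 mm/year.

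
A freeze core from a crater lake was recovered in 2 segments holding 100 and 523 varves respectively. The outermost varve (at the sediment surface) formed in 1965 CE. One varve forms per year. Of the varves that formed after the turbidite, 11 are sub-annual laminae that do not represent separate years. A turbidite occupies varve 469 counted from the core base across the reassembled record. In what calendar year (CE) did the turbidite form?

1822 CE

Total varves = 100 + 523 = 623.
The turbidite sits at varve 469 from the core base, so 623 − 469 = 154 varves formed after it.
Removing the 11 false varves leaves 154 − 11 = 143 true varves beyond the turbidite.
Counting back 143 years from 1965 CE places the turbidite in 1965 − 143 = 1822 CE.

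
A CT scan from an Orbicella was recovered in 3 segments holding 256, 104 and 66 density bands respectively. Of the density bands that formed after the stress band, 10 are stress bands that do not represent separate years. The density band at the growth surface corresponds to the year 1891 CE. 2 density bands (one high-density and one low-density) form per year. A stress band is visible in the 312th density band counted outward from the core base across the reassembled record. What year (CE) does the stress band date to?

Total density bands = 256 + 104 + 66 = 426.
426 − 312 = 114 density bands lie beyond the stress band toward the growth surface.
114 − 10 false = 104 true density bands after the stress band.
Dividing by 2 density bands per year: 104 / 2 = 52 years.
1891 − 52 = 1839 CE.

1839 CE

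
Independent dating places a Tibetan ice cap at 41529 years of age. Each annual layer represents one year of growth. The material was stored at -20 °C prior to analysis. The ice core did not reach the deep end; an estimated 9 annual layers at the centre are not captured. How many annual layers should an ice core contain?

41520 annual layers

At one annual layer per year, 41529 years correspond to 41529 annual layers.
Subtracting the 9 annual layers not captured gives 41529 − 9 = 41520 annual layers in the record.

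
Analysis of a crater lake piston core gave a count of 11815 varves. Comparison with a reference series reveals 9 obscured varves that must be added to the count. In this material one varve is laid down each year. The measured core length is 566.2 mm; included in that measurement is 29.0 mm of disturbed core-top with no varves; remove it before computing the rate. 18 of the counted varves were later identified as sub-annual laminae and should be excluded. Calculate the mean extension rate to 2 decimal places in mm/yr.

0.05 mm/yr

Adjusted count: 11815 − 18 + 9 = 11806 varves.
The growth record spans 566.2 − 29.0 = 537.2 mm.
Extension rate ≈ 537.2 / 11806 = 0.05 mm/yr.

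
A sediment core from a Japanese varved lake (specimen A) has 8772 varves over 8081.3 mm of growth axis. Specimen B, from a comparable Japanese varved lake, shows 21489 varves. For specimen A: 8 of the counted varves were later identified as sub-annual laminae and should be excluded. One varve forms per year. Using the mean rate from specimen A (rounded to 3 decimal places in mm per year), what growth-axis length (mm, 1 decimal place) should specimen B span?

19812.9 mm

Specimen A: after corrections the count is 8772 − 8 = 8764 varves.
A: Mean rate = 8081.3 mm / 8764 years ≈ 0.922 mm per year.
B's length ≈ 0.922 × 21489 = 19812.9 mm.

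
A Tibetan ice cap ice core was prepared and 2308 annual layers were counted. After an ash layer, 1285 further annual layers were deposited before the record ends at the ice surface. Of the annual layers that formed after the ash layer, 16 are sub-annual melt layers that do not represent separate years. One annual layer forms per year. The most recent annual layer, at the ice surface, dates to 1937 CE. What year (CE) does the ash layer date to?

668 CE

1285 annual layers post-date the ash layer.
Excluding 16 false annual layers: 1285 − 16 = 1269.
Counting back 1269 years from 1937 CE places the ash layer in 1937 − 1269 = 668 CE.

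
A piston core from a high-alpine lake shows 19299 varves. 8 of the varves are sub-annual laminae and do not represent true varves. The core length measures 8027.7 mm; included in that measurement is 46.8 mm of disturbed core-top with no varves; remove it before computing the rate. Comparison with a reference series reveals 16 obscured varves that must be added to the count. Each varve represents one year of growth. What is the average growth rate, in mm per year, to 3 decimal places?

0.413 mm per year

After corrections the count is 19299 − 8 + 16 = 19307 varves.
Removing the 46.8 mm offcut leaves 8027.7 − 46.8 = 7980.9 mm.
Mean rate = 7980.9 mm / 19307 years ≈ 0.413 mm per year.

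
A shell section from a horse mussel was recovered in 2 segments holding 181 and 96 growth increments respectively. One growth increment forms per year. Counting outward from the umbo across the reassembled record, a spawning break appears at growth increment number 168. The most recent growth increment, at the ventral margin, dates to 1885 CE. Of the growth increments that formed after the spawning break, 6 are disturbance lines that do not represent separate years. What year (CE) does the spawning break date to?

1782 CE

Total growth increments = 181 + 96 = 277.
The spawning break sits at growth increment 168 from the umbo, so 277 − 168 = 109 growth increments formed after it.
109 − 6 false = 103 true growth increments after the spawning break.
The growth increment at the ventral margin is 1885 CE, so the spawning break dates to 1885 − 103 = 1782 CE.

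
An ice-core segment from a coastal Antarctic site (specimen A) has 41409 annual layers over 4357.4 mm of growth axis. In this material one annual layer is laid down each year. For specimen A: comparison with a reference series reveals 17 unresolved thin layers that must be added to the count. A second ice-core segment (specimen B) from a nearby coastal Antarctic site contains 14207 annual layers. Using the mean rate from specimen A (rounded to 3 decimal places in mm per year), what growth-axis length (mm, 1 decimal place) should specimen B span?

1491.7 mm

Specimen A: true annual layer count = 41409 + 17 = 41426.
A: Mean rate = 4357.4 mm / 41426 years ≈ 0.105 mm/yr.
Length of B = 0.105 × 14207 = 1491.7 mm.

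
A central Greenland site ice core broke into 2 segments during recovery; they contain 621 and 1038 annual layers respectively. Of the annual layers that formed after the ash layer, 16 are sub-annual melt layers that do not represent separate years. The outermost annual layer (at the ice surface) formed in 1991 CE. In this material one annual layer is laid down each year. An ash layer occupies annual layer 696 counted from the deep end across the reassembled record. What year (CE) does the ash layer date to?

1044 CE

Total annual layers = 621 + 1038 = 1659.
Between annual layer 696 and the ice surface there are 1659 − 696 = 963 annual layers.
Excluding 16 false annual layers: 963 − 16 = 947.
Counting back 947 years from 1991 CE places the ash layer in 1991 − 947 = 1044 CE.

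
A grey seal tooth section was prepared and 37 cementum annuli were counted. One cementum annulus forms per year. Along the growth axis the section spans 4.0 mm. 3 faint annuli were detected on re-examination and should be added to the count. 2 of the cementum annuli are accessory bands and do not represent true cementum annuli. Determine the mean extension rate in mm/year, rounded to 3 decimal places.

True cementum annulus count = 37 − 2 + 3 = 38.
4.0 mm over 38 years gives 4.0 / 38 ≈ 0.105 mm/year.

0.105 mm/year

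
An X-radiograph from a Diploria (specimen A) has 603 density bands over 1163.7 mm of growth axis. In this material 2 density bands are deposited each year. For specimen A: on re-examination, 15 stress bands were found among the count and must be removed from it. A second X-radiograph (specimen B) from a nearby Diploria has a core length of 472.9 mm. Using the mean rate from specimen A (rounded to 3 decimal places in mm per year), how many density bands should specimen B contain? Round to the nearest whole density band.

Specimen A: adjusted count: 603 − 15 = 588 density bands.
Specimen A: with 2 density bands per year, 588 / 2 = 294 years.
A: 1163.7 mm over 294 years gives 1163.7 / 294 ≈ 3.958 mm per year.
For B, 472.9 / 3.958 = 119.48 years; at 2 density bands per year that is 119.48 × 2 ≈ 239 density bands.

239 density bands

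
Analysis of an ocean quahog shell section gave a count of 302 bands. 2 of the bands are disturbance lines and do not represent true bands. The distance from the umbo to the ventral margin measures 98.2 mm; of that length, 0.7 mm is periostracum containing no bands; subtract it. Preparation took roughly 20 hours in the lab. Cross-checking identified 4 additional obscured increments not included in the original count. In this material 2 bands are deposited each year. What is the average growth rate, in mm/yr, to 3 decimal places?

0.641 mm/yr

Correcting the raw count gives 302 − 2 + 4 = 304 true bands.
With 2 bands per year, 304 / 2 = 152 years.
Removing the 0.7 mm offcut leaves 98.2 − 0.7 = 97.5 mm.
97.5 mm over 152 years gives 97.5 / 152 ≈ 0.641 mm/yr.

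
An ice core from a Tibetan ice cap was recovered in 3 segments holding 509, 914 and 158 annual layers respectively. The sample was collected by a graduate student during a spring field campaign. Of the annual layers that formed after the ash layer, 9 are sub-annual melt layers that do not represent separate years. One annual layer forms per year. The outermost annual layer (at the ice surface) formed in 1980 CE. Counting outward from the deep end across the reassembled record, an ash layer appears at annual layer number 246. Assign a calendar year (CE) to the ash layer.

Total annual layers = 509 + 914 + 158 = 1581.
1581 − 246 = 1335 annual layers lie beyond the ash layer toward the ice surface.
1335 − 9 false = 1326 true annual layers after the ash layer.
Counting back 1326 years from 1980 CE places the ash layer in 1980 − 1326 = 654 CE.

654 CE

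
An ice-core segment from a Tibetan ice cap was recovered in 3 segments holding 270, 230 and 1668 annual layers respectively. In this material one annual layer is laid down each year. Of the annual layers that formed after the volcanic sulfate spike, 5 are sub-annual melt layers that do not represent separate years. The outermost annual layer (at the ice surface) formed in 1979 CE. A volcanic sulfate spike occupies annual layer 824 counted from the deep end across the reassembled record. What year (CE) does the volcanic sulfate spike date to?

Total annual layers = 270 + 230 + 1668 = 2168.
Between annual layer 824 and the ice surface there are 2168 − 824 = 1344 annual layers.
Excluding 5 false annual layers: 1344 − 5 = 1339.
The annual layer at the ice surface is 1979 CE, so the volcanic sulfate spike dates to 1979 − 1339 = 640 CE.

640 CE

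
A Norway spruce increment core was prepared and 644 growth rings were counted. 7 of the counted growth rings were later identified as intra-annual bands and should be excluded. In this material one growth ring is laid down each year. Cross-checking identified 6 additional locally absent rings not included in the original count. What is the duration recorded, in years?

After corrections the count is 644 − 7 + 6 = 643 growth rings.
One growth ring per year makes the duration 643 years.

643 yr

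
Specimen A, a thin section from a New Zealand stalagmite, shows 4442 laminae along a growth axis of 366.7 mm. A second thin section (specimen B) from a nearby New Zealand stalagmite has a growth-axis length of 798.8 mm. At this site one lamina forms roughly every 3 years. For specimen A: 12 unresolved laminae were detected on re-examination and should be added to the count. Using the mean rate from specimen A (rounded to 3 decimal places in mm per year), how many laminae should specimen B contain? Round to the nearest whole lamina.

Specimen A: adjusted count: 4442 + 12 = 4454 laminae.
Specimen A: at 3 years per lamina, 4454 × 3 = 13362 years.
A: Mean rate = 366.7 mm / 13362 years ≈ 0.027 mm/year.
Specimen B: 798.8 mm / 0.027 mm per year = 29585.19 years; at 3 years per lamina that is 29585.19 / 3 ≈ 9862 laminae.

9862 laminae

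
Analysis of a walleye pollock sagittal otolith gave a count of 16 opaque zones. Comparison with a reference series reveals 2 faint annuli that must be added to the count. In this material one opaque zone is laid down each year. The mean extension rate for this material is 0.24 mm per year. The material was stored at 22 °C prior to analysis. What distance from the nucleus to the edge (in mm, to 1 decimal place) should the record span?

4.3 mm

After corrections the count is 16 + 2 = 18 opaque zones.
18 years at 0.24 mm/year gives 0.24 × 18 = 4.3 mm.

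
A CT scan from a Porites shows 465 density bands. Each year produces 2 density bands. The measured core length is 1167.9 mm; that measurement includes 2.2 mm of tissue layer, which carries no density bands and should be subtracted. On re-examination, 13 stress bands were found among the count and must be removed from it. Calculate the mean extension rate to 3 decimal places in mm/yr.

5.158 mm/yr

True density band count = 465 − 13 = 452.
Dividing by 2 density bands per year: 452 / 2 = 226 years.
Net length = 1167.9 − 2.2 = 1165.7 mm.
1165.7 mm over 226 years gives 1165.7 / 226 ≈ 5.158 mm/yr.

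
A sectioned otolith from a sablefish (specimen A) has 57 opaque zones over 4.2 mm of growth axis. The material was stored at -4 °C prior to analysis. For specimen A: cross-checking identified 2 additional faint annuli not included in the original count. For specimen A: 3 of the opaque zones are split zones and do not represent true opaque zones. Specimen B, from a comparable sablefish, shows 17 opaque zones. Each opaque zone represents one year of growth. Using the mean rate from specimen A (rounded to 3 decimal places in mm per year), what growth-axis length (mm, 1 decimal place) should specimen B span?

Specimen A: true opaque zone count = 57 − 3 + 2 = 56.
A: Extension rate ≈ 4.2 / 56 = 0.075 mm per year.
Length of B = 0.075 × 17 = 1.3 mm.

1.3 mm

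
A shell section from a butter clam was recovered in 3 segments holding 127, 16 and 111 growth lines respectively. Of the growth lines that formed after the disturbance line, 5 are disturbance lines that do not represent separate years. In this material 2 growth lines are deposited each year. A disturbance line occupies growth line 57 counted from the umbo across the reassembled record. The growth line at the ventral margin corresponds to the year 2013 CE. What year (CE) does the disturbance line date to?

1917 CE

Total growth lines = 127 + 16 + 111 = 254.
Between growth line 57 and the ventral margin there are 254 − 57 = 197 growth lines.
Removing the 5 false growth lines leaves 197 − 5 = 192 true growth lines beyond the disturbance line.
With 2 growth lines per year, 192 / 2 = 96 years.
2013 − 96 = 1917 CE.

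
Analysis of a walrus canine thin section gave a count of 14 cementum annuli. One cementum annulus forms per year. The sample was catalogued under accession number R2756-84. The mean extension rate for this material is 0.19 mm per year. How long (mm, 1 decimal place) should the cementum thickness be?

The record spans 14 years at 0.19 mm per year.
Length ≈ 0.19 × 14 = 2.7 mm.

2.7 mm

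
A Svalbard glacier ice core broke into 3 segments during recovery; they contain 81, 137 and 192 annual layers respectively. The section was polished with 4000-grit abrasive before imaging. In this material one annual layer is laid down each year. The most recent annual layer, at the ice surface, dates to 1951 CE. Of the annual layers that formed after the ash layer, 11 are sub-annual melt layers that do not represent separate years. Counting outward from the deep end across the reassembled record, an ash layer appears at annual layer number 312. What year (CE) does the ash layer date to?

Total annual layers = 81 + 137 + 192 = 410.
Between annual layer 312 and the ice surface there are 410 − 312 = 98 annual layers.
98 − 11 false = 87 true annual layers after the ash layer.
Counting back 87 years from 1951 CE places the ash layer in 1951 − 87 = 1864 CE.

1864 CE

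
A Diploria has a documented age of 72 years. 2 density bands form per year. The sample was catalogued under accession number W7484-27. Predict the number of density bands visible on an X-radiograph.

144 density bands

Expected density bands: 72 × 2 = 144.
So 144 density bands should be present.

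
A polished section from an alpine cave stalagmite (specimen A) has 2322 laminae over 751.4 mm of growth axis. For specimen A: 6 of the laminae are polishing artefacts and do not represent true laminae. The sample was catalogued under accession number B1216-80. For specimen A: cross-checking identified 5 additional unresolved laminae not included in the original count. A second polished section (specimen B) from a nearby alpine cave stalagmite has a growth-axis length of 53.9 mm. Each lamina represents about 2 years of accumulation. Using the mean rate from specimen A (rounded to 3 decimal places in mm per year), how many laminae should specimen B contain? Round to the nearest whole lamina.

166 laminae

Specimen A: correcting the raw count gives 2322 − 6 + 5 = 2321 true laminae.
Specimen A: multiplying by 2 years per lamina: 2321 × 2 = 4642 years.
A: Extension rate ≈ 751.4 / 4642 = 0.162 mm per year.
Specimen B: 53.9 mm / 0.162 mm per year = 332.72 years; at 2 years per lamina that is 332.72 / 2 ≈ 166 laminae.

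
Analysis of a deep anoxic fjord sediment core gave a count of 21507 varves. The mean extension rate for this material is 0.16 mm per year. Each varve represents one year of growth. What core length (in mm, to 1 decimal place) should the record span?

The record spans 21507 years at 0.16 mm per year.
Predicted length = 0.16 mm/year × 21507 years = 3441.1 mm.

3441.1 mm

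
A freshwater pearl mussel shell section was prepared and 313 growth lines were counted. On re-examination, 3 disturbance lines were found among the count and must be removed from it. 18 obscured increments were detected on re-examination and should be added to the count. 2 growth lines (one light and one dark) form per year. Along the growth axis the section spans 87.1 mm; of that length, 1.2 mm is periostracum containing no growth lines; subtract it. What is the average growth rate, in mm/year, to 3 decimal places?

0.524 mm/year

Adjusted count: 313 − 3 + 18 = 328 growth lines.
Dividing by 2 growth lines per year: 328 / 2 = 164 years.
Removing the 1.2 mm offcut leaves 87.1 − 1.2 = 85.9 mm.
Mean rate = 85.9 mm / 164 years ≈ 0.524 mm/year.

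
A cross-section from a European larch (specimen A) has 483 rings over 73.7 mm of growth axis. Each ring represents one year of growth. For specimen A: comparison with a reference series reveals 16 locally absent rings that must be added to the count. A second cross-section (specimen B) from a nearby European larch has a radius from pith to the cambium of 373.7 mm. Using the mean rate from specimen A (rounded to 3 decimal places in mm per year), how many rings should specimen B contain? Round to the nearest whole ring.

2525 rings

Specimen A: after corrections the count is 483 + 16 = 499 rings.
A: Mean rate = 73.7 mm / 499 years ≈ 0.148 mm per year.
Specimen B: 373.7 mm / 0.148 mm per year = 2525.00 years ≈ 2525 rings.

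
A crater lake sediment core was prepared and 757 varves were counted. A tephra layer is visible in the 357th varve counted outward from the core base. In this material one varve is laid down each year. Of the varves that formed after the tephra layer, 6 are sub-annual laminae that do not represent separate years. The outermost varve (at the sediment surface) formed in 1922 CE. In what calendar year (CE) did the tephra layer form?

The tephra layer sits at varve 357 from the core base, so 757 − 357 = 400 varves formed after it.
400 − 6 false = 394 true varves after the tephra layer.
1922 − 394 = 1528 CE.

1528 CE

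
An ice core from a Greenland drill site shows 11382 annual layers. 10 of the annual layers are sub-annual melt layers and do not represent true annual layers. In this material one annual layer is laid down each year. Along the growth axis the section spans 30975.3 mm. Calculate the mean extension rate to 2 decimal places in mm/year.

2.72 mm/year

True annual layer count = 11382 − 10 = 11372.
30975.3 mm over 11372 years gives 30975.3 / 11372 ≈ 2.72 mm/year.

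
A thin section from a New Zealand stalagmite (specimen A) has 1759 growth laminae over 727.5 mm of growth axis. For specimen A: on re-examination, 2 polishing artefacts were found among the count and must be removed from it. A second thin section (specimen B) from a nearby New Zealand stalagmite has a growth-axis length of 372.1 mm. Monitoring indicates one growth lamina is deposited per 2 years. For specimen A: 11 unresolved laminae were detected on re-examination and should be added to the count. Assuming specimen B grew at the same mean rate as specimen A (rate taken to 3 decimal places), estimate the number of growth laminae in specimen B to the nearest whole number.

Specimen A: correcting the raw count gives 1759 − 2 + 11 = 1768 true growth laminae.
Specimen A: at 2 years per growth lamina, 1768 × 2 = 3536 years.
A: 727.5 mm over 3536 years gives 727.5 / 3536 ≈ 0.206 mm/yr.
B spans 372.1 / 0.206 = 1806.31 years; at 2 years per growth lamina that is 1806.31 / 2 ≈ 903 growth laminae.

903 growth laminae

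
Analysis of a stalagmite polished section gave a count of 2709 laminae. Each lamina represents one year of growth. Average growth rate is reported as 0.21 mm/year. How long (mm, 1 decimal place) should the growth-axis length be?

2709 years of growth are recorded.
2709 years at 0.21 mm/year gives 0.21 × 2709 = 568.9 mm.

568.9 mm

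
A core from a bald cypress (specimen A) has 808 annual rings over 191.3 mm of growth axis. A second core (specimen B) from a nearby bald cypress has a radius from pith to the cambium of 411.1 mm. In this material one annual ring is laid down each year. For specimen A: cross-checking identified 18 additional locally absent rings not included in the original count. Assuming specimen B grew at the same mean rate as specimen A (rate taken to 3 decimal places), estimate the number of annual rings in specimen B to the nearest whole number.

1772 annual rings

Specimen A: adjusted count: 808 + 18 = 826 annual rings.
A: 191.3 mm over 826 years gives 191.3 / 826 ≈ 0.232 mm/year.
B spans 411.1 / 0.232 = 1771.98 years ≈ 1772 annual rings.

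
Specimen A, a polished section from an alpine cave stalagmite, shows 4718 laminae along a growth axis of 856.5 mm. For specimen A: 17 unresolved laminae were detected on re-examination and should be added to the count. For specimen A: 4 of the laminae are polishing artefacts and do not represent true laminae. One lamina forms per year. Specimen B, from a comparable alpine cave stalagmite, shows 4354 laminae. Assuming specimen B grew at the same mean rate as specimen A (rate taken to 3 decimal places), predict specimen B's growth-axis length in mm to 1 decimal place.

Specimen A: correcting the raw count gives 4718 − 4 + 17 = 4731 true laminae.
A: Extension rate ≈ 856.5 / 4731 = 0.181 mm/yr.
Length of B = 0.181 × 4354 = 788.1 mm.

788.1 mm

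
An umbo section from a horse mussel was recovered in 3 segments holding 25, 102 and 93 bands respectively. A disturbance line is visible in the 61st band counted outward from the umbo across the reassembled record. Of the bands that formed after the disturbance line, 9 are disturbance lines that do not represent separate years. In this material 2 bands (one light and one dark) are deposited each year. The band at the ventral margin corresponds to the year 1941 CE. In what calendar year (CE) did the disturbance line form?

Total bands = 25 + 102 + 93 = 220.
Between band 61 and the ventral margin there are 220 − 61 = 159 bands.
Excluding 9 false bands: 159 − 9 = 150.
Dividing by 2 bands per year: 150 / 2 = 75 years.
1941 − 75 = 1866 CE.

1866 CE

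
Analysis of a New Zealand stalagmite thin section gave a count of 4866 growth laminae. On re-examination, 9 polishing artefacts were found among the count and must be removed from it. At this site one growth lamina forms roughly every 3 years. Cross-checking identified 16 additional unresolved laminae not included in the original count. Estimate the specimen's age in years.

After corrections the count is 4866 − 9 + 16 = 4873 growth laminae.
At 3 years per growth lamina, 4873 × 3 = 14619 years.

14619 years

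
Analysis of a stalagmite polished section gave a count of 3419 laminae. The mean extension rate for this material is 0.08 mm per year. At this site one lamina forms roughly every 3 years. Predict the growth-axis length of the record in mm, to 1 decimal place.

At 3 years per lamina, 3419 × 3 = 10257 years.
Predicted length = 0.08 mm/year × 10257 years = 820.6 mm.

820.6 mm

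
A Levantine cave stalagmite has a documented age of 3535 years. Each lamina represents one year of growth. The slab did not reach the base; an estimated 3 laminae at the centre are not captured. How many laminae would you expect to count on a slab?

At one lamina per year, 3535 years correspond to 3535 laminae.
Subtracting the 3 laminae not captured gives 3535 − 3 = 3532 laminae in the record.

3532 laminae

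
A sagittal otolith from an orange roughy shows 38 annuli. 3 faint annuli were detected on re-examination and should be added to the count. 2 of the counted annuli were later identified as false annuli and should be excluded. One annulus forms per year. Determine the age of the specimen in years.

Correcting the raw count gives 38 − 2 + 3 = 39 true annuli.
One annulus per year makes the duration 39 years.

39 yr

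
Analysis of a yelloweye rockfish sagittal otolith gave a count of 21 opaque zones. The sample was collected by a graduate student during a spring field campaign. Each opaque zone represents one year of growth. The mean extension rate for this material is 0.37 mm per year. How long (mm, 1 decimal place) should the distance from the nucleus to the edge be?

The record spans 21 years at 0.37 mm per year.
Predicted length = 0.37 mm/year × 21 years = 7.8 mm.

7.8 mm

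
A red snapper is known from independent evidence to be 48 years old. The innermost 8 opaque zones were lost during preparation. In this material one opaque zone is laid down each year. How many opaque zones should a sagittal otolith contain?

At one opaque zone per year, 48 years correspond to 48 opaque zones.
Subtracting the 8 opaque zones not captured gives 48 − 8 = 40 opaque zones in the record.

40 opaque zones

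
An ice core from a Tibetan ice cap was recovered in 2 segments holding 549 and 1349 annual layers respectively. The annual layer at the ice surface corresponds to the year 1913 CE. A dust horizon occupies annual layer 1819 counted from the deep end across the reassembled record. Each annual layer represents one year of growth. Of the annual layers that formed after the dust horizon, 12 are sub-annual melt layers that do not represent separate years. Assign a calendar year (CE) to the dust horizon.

Total annual layers = 549 + 1349 = 1898.
The dust horizon sits at annual layer 1819 from the deep end, so 1898 − 1819 = 79 annual layers formed after it.
Removing the 12 false annual layers leaves 79 − 12 = 67 true annual layers beyond the dust horizon.
1913 − 67 = 1846 CE.

1846 CE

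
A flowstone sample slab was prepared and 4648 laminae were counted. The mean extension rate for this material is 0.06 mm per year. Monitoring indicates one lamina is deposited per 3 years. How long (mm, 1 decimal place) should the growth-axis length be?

836.6 mm

Multiplying by 3 years per lamina: 4648 × 3 = 13944 years.
Length ≈ 0.06 × 13944 = 836.6 mm.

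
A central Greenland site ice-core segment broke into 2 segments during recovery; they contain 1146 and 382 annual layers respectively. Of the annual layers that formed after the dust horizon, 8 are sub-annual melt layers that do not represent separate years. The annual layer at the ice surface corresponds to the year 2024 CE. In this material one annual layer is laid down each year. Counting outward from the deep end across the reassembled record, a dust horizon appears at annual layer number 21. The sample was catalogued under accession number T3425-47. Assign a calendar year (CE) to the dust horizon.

Total annual layers = 1146 + 382 = 1528.
The dust horizon sits at annual layer 21 from the deep end, so 1528 − 21 = 1507 annual layers formed after it.
1507 − 8 false = 1499 true annual layers after the dust horizon.
The annual layer at the ice surface is 2024 CE, so the dust horizon dates to 2024 − 1499 = 525 CE.

525 CE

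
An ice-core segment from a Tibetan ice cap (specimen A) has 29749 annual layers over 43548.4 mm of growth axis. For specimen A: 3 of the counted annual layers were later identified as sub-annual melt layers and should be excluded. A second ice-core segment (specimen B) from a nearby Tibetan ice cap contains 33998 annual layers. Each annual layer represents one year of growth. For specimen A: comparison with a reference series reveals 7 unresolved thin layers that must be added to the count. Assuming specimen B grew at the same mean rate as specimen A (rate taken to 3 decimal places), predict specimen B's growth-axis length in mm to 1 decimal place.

49773.1 mm

Specimen A: adjusted count: 29749 − 3 + 7 = 29753 annual layers.
A: Extension rate ≈ 43548.4 / 29753 = 1.464 mm/yr.
Length of B = 1.464 × 33998 = 49773.1 mm.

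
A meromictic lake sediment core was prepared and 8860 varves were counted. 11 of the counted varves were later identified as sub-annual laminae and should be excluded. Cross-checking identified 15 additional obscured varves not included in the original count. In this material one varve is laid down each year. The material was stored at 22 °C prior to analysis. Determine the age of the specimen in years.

Adjusted count: 8860 − 11 + 15 = 8864 varves.
At one varve per year, that is 8864 years.

8864 years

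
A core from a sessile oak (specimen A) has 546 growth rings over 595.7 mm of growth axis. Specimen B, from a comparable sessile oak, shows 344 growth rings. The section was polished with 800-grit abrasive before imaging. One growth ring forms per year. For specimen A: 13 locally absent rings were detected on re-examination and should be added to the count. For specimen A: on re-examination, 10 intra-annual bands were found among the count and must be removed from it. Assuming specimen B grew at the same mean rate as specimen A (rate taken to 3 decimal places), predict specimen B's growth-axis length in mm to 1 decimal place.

Specimen A: true growth ring count = 546 − 10 + 13 = 549.
A: Extension rate ≈ 595.7 / 549 = 1.085 mm per year.
Length of B = 1.085 × 344 = 373.2 mm.

373.2 mm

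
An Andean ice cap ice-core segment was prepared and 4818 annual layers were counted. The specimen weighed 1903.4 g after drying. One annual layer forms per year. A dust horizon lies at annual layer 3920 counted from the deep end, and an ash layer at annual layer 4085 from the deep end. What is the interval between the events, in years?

165 years

Separation: 4085 − 3920 = 165 annual layers.
That is 165 years at one annual layer per year.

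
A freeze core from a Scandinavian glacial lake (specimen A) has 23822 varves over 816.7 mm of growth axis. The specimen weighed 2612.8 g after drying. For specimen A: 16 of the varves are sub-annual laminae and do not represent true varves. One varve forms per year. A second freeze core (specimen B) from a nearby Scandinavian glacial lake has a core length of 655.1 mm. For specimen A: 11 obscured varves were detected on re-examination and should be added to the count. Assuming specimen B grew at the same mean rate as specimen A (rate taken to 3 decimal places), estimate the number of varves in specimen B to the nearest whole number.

19268 varves

Specimen A: correcting the raw count gives 23822 − 16 + 11 = 23817 true varves.
A: Extension rate ≈ 816.7 / 23817 = 0.034 mm/year.
For B, 655.1 / 0.034 = 19267.65 years ≈ 19268 varves.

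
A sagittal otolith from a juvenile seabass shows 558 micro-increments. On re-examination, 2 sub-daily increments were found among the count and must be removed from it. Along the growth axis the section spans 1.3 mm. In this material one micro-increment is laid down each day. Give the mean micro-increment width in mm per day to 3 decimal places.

Adjusted count: 558 − 2 = 556 micro-increments.
1.3 mm over 556 days gives 1.3 / 556 ≈ 0.002 mm per day.

0.002 mm per day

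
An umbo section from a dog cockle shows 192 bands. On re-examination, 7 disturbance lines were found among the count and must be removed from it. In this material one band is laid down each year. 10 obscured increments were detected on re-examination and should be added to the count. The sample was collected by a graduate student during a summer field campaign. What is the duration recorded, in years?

True band count = 192 − 7 + 10 = 195.
At one band per year, that is 195 years.

195 years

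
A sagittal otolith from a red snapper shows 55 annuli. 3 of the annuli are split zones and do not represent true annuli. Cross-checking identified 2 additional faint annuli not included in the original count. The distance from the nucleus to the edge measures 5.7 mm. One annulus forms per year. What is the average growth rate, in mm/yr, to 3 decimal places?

After corrections the count is 55 − 3 + 2 = 54 annuli.
5.7 mm over 54 years gives 5.7 / 54 ≈ 0.106 mm/yr.

0.106 mm/yr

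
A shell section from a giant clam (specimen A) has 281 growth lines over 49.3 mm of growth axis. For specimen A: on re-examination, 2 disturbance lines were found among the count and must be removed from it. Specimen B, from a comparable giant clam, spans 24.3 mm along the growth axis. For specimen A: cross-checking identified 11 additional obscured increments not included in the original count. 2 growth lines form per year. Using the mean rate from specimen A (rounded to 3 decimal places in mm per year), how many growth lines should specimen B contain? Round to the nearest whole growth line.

143 growth lines

Specimen A: correcting the raw count gives 281 − 2 + 11 = 290 true growth lines.
Specimen A: 290 growth lines at 2 per year is 290 / 2 = 145 years.
A: Mean rate = 49.3 mm / 145 years ≈ 0.340 mm per year.
For B, 24.3 / 0.340 = 71.47 years; at 2 growth lines per year that is 71.47 × 2 ≈ 143 growth lines.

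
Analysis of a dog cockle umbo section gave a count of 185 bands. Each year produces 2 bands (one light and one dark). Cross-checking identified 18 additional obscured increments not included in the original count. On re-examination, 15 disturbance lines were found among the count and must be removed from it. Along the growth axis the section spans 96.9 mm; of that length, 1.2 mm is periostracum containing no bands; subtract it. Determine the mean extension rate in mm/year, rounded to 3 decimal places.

1.018 mm/year

Adjusted count: 185 − 15 + 18 = 188 bands.
188 bands at 2 per year is 188 / 2 = 94 years.
Removing the 1.2 mm offcut leaves 96.9 − 1.2 = 95.7 mm.
Extension rate ≈ 95.7 / 94 = 1.018 mm/year.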